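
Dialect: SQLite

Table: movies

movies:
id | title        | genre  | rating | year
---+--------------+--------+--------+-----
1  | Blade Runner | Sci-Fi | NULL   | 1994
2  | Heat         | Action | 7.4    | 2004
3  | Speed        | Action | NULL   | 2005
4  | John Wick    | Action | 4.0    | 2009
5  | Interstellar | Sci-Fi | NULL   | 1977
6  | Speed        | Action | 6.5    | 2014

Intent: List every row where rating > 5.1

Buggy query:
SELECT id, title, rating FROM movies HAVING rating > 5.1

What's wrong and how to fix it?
Bug: HAVING filters the output of aggregation, but this query has no GROUP BY and no aggregate functions, so SQLite rejects it (HAVING clause on a non-aggregate query); the condition here is per row

Fix: Use WHERE for row-level filtering

Corrected query:
SELECT id, title, rating FROM movies WHERE rating > 5.1

Result:
id | title | rating
---+-------+-------
2  | Heat  | 7.4   
6  | Speed | 6.5   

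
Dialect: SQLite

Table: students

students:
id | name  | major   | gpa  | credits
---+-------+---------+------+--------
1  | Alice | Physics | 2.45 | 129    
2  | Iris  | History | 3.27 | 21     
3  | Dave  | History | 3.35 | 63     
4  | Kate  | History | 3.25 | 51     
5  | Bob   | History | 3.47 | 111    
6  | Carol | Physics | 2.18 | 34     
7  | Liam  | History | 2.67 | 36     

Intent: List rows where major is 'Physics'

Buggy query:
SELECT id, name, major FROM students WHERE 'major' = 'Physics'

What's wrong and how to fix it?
Bug: Single quotes denote string literals in SQL; the column name is being compared as a constant string

Fix: Reference the column as major without single quotes

Corrected query:
SELECT id, name, major FROM students WHERE major = 'Physics'

Result:
id | name  | major  
---+-------+--------
1  | Alice | Physics
6  | Carol | Physics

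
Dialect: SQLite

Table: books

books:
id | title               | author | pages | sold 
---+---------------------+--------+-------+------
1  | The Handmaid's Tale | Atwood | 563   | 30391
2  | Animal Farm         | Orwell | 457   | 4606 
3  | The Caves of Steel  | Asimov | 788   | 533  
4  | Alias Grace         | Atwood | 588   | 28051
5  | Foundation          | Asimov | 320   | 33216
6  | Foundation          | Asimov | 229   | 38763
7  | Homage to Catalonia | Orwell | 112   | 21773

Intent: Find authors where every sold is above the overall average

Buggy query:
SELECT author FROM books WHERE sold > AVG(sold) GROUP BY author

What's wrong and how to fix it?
Bug: AVG() is an aggregate; it can't sit directly in WHERE

Fix: Compute the overall average in a scalar subquery and compare each group's MIN against it in HAVING

Corrected query:
SELECT author FROM books GROUP BY author HAVING MIN(sold) > (SELECT AVG(sold) FROM books)

Result:
author
------
Atwood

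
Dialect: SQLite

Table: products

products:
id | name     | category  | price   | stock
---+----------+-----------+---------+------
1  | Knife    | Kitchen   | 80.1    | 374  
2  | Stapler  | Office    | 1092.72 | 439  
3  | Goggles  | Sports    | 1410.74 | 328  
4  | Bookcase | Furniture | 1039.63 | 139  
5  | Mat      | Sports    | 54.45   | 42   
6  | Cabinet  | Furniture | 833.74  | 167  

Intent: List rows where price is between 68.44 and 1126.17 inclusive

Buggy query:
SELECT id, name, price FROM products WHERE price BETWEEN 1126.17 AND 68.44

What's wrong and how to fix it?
Bug: BETWEEN expects the lower bound first; with 1126.17 AND 68.44 the range is empty

Fix: Swap the bounds so the smaller value comes first

Corrected query:
SELECT id, name, price FROM products WHERE price BETWEEN 68.44 AND 1126.17

Result:
id | name     | price  
---+----------+--------
1  | Knife    | 80.1   
2  | Stapler  | 1092.72
4  | Bookcase | 1039.63
6  | Cabinet  | 833.74 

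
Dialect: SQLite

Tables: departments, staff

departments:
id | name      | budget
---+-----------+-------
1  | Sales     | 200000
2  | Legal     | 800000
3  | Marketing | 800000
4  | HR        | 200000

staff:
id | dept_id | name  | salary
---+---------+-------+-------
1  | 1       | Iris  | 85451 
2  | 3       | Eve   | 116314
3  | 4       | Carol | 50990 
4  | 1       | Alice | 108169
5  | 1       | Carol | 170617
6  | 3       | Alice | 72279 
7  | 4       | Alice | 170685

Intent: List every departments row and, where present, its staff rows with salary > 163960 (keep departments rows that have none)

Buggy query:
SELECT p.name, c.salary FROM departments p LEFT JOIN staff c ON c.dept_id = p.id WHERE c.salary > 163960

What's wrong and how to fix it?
Bug: A WHERE condition on the right-hand table after LEFT JOIN drops unmatched parents

Fix: Move the right-table condition into the ON clause so unmatched parents are kept

Corrected query:
SELECT p.name, c.salary FROM departments p LEFT JOIN staff c ON c.dept_id = p.id AND c.salary > 163960

Result:
name      | salary
----------+-------
Sales     | 170617
Legal     | NULL  
Marketing | NULL  
HR        | 170685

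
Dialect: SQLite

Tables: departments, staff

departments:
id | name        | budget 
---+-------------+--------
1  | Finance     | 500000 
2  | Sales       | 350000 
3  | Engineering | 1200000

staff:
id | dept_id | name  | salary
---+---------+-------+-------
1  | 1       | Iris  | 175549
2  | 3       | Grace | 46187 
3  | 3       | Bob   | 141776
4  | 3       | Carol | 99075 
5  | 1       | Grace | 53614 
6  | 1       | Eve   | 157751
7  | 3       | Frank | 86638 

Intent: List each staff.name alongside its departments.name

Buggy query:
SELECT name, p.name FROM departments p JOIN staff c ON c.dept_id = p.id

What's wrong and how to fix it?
Bug: 'name' exists in both joined tables, so the database can't tell which one is meant

Fix: Qualify the column with its table alias (c.name)

Corrected query:
SELECT c.name, p.name FROM departments p JOIN staff c ON c.dept_id = p.id

Result:
name  | name       
------+------------
Iris  | Finance    
Grace | Engineering
Bob   | Engineering
Carol | Engineering
Grace | Finance    
Eve   | Finance    
Frank | Engineering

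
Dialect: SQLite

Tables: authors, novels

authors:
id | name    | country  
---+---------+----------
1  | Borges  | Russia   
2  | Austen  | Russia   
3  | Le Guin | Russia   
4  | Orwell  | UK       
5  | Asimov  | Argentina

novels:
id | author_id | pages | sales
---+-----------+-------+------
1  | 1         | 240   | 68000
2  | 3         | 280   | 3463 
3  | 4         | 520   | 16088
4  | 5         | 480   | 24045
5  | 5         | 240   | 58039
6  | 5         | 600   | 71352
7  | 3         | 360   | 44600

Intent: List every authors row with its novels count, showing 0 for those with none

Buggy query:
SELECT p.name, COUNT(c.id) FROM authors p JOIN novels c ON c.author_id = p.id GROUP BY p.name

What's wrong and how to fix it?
Bug: An inner join excludes parents with zero children

Fix: Switch to LEFT JOIN to retain unmatched parent rows

Corrected query:
SELECT p.name, COUNT(c.id) FROM authors p LEFT JOIN novels c ON c.author_id = p.id GROUP BY p.name

Result:
name    | COUNT(c.id)
--------+------------
Asimov  | 3          
Austen  | 0          
Borges  | 1          
Le Guin | 2          
Orwell  | 1          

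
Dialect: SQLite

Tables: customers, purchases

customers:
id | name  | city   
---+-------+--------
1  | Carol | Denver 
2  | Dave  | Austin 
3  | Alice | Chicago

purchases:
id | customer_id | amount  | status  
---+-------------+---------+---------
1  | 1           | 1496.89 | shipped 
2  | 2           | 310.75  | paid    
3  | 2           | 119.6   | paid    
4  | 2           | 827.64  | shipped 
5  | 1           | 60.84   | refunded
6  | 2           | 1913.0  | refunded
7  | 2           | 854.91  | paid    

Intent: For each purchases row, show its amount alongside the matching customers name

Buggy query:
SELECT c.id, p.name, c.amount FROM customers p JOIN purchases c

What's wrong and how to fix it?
Bug: JOIN with no ON clause produces a cartesian product; every purchases row pairs with every customers row

Fix: Add ON c.customer_id = p.id to the JOIN

Corrected query:
SELECT c.id, p.name, c.amount FROM customers p JOIN purchases c ON c.customer_id = p.id

Result:
id | name  | amount 
---+-------+--------
1  | Carol | 1496.89
2  | Dave  | 310.75 
3  | Dave  | 119.6  
4  | Dave  | 827.64 
5  | Carol | 60.84  
6  | Dave  | 1913   
7  | Dave  | 854.91 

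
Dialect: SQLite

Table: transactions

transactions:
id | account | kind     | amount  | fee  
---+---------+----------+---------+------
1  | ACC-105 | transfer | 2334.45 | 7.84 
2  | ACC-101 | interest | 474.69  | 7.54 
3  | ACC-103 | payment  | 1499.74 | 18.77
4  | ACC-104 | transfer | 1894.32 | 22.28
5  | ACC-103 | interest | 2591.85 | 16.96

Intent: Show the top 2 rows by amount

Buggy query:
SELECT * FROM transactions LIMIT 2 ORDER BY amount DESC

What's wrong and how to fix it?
Bug: LIMIT must come after ORDER BY

Fix: Swap the clauses: ORDER BY first, then LIMIT

Corrected query:
SELECT * FROM transactions ORDER BY amount DESC LIMIT 2

Result:
id | account | kind     | amount  | fee  
---+---------+----------+---------+------
5  | ACC-103 | interest | 2591.85 | 16.96
1  | ACC-105 | transfer | 2334.45 | 7.84 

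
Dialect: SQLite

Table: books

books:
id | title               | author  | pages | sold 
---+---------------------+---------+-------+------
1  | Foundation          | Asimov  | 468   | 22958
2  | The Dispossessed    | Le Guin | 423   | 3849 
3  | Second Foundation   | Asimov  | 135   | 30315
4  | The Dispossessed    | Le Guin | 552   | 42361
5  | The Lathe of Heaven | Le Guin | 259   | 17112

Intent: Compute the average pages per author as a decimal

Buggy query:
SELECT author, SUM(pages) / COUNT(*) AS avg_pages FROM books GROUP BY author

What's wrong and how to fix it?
Bug: Both operands are integers, so '/' performs integer division and truncates

Fix: Cast one side to REAL so the division keeps the fractional part

Corrected query:
SELECT author, SUM(pages) * 1.0 / COUNT(*) AS avg_pages FROM books GROUP BY author

Result:
author  | avg_pages 
--------+-----------
Asimov  | 301.5     
Le Guin | 411.333333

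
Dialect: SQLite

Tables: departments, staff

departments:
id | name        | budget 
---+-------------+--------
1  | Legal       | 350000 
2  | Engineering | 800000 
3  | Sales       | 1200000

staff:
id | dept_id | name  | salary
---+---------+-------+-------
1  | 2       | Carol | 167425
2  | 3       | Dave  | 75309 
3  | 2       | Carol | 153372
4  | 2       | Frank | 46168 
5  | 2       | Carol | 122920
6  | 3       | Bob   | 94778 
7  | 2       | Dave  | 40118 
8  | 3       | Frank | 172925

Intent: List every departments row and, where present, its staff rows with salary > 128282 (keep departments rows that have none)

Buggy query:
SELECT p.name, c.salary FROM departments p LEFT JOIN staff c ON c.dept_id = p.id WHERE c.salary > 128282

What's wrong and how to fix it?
Bug: A WHERE condition on the right-hand table after LEFT JOIN drops unmatched parents

Fix: Move the right-table condition into the ON clause so unmatched parents are kept

Corrected query:
SELECT p.name, c.salary FROM departments p LEFT JOIN staff c ON c.dept_id = p.id AND c.salary > 128282

Result:
name        | salary
------------+-------
Legal       | NULL  
Engineering | 153372
Engineering | 167425
Sales       | 172925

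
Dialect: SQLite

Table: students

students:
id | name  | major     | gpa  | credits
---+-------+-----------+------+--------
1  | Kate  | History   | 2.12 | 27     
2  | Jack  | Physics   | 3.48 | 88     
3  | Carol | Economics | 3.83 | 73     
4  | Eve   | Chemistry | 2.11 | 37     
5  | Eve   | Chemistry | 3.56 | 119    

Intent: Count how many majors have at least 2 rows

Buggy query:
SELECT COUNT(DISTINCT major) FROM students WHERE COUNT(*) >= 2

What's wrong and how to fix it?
Bug: WHERE filters individual rows, not groups, so a group-level COUNT is invalid there

Fix: Group first with HAVING COUNT(*) >= 2, then COUNT the resulting groups

Corrected query:
SELECT COUNT(*) FROM (SELECT major FROM students GROUP BY major HAVING COUNT(*) >= 2)

Result:
COUNT(*)
--------
1       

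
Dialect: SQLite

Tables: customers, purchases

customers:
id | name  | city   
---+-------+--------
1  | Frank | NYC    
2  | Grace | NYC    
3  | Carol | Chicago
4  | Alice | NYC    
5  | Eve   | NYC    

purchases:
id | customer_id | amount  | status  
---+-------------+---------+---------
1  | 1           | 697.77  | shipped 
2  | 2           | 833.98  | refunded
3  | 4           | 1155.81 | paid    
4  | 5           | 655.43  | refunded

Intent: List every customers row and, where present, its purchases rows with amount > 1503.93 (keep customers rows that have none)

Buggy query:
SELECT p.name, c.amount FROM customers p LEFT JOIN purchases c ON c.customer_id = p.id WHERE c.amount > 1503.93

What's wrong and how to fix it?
Bug: A WHERE condition on the right-hand table after LEFT JOIN drops unmatched parents

Fix: Move the right-table condition into the ON clause so unmatched parents are kept

Corrected query:
SELECT p.name, c.amount FROM customers p LEFT JOIN purchases c ON c.customer_id = p.id AND c.amount > 1503.93

Result:
name  | amount
------+-------
Frank | NULL  
Grace | NULL  
Carol | NULL  
Alice | NULL  
Eve   | NULL  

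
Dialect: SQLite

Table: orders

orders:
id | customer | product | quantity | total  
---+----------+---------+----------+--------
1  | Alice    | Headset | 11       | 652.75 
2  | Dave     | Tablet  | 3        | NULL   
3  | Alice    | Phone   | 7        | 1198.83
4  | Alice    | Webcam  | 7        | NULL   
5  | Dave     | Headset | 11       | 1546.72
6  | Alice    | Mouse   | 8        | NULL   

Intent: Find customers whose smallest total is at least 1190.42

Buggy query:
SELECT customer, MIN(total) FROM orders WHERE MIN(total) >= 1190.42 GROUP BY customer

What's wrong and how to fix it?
Bug: MIN() in WHERE is a misuse of aggregate

Fix: Replace WHERE with HAVING after the GROUP BY

Corrected query:
SELECT customer, MIN(total) FROM orders GROUP BY customer HAVING MIN(total) >= 1190.42

Result:
customer | MIN(total)
---------+-----------
Dave     | 1546.72   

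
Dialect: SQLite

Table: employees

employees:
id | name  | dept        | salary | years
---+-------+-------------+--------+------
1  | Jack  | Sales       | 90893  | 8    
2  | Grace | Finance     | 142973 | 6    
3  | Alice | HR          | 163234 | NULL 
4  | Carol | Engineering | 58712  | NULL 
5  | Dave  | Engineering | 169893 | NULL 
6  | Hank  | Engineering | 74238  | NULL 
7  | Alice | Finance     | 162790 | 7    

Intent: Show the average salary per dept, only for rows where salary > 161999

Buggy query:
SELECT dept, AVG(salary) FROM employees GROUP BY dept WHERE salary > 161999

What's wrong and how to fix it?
Bug: WHERE cannot follow GROUP BY

Fix: Place WHERE between FROM and GROUP BY

Corrected query:
SELECT dept, AVG(salary) FROM employees WHERE salary > 161999 GROUP BY dept

Result:
dept        | AVG(salary)
------------+------------
Engineering | 169893     
Finance     | 162790     
HR          | 163234     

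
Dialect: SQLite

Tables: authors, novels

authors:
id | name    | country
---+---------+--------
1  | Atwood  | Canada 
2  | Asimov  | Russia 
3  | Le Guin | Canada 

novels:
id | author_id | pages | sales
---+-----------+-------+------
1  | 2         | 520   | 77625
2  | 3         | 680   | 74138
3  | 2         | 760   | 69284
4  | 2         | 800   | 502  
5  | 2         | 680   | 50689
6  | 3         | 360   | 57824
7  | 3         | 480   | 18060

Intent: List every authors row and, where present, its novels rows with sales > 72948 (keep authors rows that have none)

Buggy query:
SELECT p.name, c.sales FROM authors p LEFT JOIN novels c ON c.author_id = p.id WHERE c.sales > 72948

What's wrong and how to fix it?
Bug: A WHERE condition on the right-hand table after LEFT JOIN drops unmatched parents

Fix: Move the right-table condition into the ON clause so unmatched parents are kept

Corrected query:
SELECT p.name, c.sales FROM authors p LEFT JOIN novels c ON c.author_id = p.id AND c.sales > 72948

Result:
name    | sales
--------+------
Atwood  | NULL 
Asimov  | 77625
Le Guin | 74138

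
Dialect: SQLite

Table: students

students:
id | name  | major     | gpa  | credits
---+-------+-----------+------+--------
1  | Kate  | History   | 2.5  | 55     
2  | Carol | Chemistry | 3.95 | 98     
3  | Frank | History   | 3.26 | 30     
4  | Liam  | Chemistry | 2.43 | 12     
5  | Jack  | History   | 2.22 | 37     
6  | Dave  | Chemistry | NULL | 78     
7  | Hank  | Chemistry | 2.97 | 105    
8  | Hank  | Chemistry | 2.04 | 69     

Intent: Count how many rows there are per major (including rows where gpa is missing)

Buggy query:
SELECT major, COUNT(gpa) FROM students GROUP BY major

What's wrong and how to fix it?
Bug: COUNT(gpa) skips NULLs, so groups with missing gpa are undercounted

Fix: Replace COUNT(gpa) with COUNT(*)

Corrected query:
SELECT major, COUNT(*) FROM students GROUP BY major

Result:
major     | COUNT(*)
----------+---------
Chemistry | 5       
History   | 3       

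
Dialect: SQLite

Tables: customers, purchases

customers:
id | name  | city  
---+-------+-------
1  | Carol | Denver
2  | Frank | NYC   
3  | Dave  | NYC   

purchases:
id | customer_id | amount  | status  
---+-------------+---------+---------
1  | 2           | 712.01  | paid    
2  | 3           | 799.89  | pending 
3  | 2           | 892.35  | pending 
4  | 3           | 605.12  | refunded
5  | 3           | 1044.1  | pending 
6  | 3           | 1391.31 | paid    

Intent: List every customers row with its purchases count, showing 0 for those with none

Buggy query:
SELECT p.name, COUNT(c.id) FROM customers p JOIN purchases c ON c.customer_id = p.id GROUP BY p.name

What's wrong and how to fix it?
Bug: INNER JOIN drops customers rows that have no matching purchases rows

Fix: Switch to LEFT JOIN to retain unmatched parent rows

Corrected query:
SELECT p.name, COUNT(c.id) FROM customers p LEFT JOIN purchases c ON c.customer_id = p.id GROUP BY p.name

Result:
name  | COUNT(c.id)
------+------------
Carol | 0          
Dave  | 4          
Frank | 2          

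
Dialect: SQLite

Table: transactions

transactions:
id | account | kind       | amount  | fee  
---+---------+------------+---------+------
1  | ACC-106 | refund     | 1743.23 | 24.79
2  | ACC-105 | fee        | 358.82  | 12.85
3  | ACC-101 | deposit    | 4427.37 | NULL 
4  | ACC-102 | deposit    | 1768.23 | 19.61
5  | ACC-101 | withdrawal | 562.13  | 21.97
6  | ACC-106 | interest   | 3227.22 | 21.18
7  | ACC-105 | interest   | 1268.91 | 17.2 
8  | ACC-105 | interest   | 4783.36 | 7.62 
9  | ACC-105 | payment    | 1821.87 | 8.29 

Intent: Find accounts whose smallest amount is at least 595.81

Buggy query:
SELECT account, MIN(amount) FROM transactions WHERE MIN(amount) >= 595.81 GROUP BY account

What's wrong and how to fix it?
Bug: Aggregates like MIN are computed per group after WHERE runs

Fix: Replace WHERE with HAVING after the GROUP BY

Corrected query:
SELECT account, MIN(amount) FROM transactions GROUP BY account HAVING MIN(amount) >= 595.81

Result:
account | MIN(amount)
--------+------------
ACC-102 | 1768.23    
ACC-106 | 1743.23    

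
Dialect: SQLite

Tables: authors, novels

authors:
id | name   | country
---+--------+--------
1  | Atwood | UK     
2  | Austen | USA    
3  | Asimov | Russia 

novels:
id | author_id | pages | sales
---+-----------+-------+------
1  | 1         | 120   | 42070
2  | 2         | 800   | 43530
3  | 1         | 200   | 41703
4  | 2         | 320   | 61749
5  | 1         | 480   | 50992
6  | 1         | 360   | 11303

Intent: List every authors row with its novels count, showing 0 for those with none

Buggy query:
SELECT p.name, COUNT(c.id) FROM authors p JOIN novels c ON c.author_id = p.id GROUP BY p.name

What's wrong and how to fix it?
Bug: An inner join excludes parents with zero children

Fix: Switch to LEFT JOIN to retain unmatched parent rows

Corrected query:
SELECT p.name, COUNT(c.id) FROM authors p LEFT JOIN novels c ON c.author_id = p.id GROUP BY p.name

Result:
name   | COUNT(c.id)
-------+------------
Asimov | 0          
Atwood | 4          
Austen | 2          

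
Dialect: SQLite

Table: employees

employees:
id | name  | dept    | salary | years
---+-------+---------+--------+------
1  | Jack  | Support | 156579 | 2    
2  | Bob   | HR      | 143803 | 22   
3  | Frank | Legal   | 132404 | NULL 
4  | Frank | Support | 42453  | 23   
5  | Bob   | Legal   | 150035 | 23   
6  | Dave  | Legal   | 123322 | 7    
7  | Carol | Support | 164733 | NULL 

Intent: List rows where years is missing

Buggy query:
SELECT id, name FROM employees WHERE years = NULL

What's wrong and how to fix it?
Bug: '= NULL' is always unknown in SQL three-valued logic, so no rows match

Fix: Use IS NULL to test for NULL

Corrected query:
SELECT id, name FROM employees WHERE years IS NULL

Result:
id | name 
---+------
3  | Frank
7  | Carol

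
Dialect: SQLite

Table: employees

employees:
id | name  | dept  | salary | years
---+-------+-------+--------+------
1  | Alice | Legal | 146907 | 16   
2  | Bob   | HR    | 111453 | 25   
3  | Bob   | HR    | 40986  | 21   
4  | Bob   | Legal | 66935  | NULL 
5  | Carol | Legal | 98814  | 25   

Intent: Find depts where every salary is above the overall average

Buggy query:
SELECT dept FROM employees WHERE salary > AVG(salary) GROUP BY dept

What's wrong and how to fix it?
Bug: WHERE evaluates per row before aggregation, so AVG() is unavailable

Fix: Use a subquery for AVG and a HAVING MIN(...) filter so the condition holds for every row in the group

Corrected query:
SELECT dept FROM employees GROUP BY dept HAVING MIN(salary) > (SELECT AVG(salary) FROM employees)

Result:
(no rows)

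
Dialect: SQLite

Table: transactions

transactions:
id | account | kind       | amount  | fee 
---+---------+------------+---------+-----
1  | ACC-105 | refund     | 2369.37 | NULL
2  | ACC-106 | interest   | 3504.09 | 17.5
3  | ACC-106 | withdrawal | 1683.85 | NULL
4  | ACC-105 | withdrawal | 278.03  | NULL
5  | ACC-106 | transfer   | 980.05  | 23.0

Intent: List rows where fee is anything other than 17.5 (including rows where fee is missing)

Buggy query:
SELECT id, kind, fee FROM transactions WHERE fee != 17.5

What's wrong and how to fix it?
Bug: 'fee != 17.5' is unknown when fee is NULL, so NULL rows are silently excluded

Fix: Add an explicit OR fee IS NULL to include the missing-value rows

Corrected query:
SELECT id, kind, fee FROM transactions WHERE fee != 17.5 OR fee IS NULL

Result:
id | kind       | fee 
---+------------+-----
1  | refund     | NULL
3  | withdrawal | NULL
4  | withdrawal | NULL
5  | transfer   | 23  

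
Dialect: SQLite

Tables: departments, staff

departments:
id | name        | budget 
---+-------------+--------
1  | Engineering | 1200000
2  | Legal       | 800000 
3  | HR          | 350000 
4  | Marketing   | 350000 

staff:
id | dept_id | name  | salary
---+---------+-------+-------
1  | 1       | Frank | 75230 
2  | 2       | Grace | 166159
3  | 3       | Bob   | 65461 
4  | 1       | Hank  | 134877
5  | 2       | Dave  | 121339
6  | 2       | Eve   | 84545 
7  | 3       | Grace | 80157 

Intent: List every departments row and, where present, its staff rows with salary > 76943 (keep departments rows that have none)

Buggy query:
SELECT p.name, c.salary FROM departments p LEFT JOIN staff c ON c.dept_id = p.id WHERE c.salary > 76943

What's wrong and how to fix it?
Bug: A WHERE condition on the right-hand table after LEFT JOIN drops unmatched parents

Fix: Move the right-table condition into the ON clause so unmatched parents are kept

Corrected query:
SELECT p.name, c.salary FROM departments p LEFT JOIN staff c ON c.dept_id = p.id AND c.salary > 76943

Result:
name        | salary
------------+-------
Engineering | 134877
Legal       | 84545 
Legal       | 121339
Legal       | 166159
HR          | 80157 
Marketing   | NULL  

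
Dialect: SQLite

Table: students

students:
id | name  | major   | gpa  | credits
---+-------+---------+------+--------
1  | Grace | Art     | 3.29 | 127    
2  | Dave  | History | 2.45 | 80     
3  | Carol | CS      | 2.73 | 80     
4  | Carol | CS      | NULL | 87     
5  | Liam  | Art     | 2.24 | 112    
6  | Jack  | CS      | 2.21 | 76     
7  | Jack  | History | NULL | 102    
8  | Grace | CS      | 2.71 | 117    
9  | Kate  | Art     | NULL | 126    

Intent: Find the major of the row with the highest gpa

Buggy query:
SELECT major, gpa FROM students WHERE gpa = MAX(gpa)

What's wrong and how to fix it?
Bug: MAX(gpa) is an aggregate and cannot be used directly in WHERE

Fix: Wrap MAX in a scalar subquery so WHERE compares against a single value

Corrected query:
SELECT major, gpa FROM students WHERE gpa = (SELECT MAX(gpa) FROM students)

Result:
major | gpa 
------+-----
Art   | 3.29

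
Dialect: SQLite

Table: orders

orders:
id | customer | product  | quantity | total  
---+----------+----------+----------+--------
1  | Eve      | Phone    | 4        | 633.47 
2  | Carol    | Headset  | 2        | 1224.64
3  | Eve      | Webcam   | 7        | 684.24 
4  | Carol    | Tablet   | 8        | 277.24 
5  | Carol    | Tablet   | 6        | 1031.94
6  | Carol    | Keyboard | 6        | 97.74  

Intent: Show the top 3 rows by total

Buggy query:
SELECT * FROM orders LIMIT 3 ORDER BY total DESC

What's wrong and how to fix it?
Bug: LIMIT must come after ORDER BY

Fix: Swap the clauses: ORDER BY first, then LIMIT

Corrected query:
SELECT * FROM orders ORDER BY total DESC LIMIT 3

Result:
id | customer | product | quantity | total  
---+----------+---------+----------+--------
2  | Carol    | Headset | 2        | 1224.64
5  | Carol    | Tablet  | 6        | 1031.94
3  | Eve      | Webcam  | 7        | 684.24 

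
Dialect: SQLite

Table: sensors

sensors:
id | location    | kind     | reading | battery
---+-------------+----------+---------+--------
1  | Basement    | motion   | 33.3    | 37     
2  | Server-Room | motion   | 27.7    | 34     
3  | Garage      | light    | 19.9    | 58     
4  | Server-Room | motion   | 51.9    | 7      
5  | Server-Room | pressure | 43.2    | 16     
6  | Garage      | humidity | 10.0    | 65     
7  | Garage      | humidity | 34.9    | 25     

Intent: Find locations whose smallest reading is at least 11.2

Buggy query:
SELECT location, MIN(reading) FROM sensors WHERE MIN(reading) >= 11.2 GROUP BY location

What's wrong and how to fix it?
Bug: MIN() in WHERE is a misuse of aggregate

Fix: Use HAVING for the per-group MIN condition

Corrected query:
SELECT location, MIN(reading) FROM sensors GROUP BY location HAVING MIN(reading) >= 11.2

Result:
location    | MIN(reading)
------------+-------------
Basement    | 33.3        
Server-Room | 27.7        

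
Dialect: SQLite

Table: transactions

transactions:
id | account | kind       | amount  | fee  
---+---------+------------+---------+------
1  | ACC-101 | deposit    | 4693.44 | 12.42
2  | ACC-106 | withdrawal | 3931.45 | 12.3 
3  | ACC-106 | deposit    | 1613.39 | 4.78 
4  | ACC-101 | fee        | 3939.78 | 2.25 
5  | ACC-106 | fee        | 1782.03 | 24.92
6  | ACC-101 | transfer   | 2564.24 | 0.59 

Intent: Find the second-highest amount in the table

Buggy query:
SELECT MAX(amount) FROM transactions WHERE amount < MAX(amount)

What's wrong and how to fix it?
Bug: The inner MAX is an aggregate inside WHERE, which is not allowed

Fix: Put the inner MAX in a scalar subquery

Corrected query:
SELECT MAX(amount) FROM transactions WHERE amount < (SELECT MAX(amount) FROM transactions)

Result:
MAX(amount)
-----------
3939.78    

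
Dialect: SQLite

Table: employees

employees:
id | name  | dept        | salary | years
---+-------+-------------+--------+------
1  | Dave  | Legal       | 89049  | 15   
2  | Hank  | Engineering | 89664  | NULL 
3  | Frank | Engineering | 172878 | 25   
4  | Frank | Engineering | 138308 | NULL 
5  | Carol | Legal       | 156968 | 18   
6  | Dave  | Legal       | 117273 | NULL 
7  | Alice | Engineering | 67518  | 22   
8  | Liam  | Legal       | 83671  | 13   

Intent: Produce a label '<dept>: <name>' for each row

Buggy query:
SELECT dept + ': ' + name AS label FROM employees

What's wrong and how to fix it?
Bug: '+' is numeric addition; on text columns SQLite converts them to 0 instead of concatenating

Fix: Replace + with || to concatenate text

Corrected query:
SELECT dept || ': ' || name AS label FROM employees

Result:
label             
------------------
Legal: Dave       
Engineering: Hank 
Engineering: Frank
Engineering: Frank
Legal: Carol      
Legal: Dave       
Engineering: Alice
Legal: Liam       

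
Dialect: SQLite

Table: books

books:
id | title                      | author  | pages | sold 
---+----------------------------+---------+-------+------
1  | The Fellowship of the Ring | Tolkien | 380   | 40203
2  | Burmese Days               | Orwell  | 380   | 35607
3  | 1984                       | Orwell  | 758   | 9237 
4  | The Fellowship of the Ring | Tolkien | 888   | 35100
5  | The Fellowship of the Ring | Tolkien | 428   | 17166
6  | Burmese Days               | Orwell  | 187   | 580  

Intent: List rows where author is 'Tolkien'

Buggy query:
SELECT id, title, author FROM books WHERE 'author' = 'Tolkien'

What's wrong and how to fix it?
Bug: Single quotes denote string literals in SQL; the column name is being compared as a constant string

Fix: Reference the column as author without single quotes

Corrected query:
SELECT id, title, author FROM books WHERE author = 'Tolkien'

Result:
id | title                      | author 
---+----------------------------+--------
1  | The Fellowship of the Ring | Tolkien
4  | The Fellowship of the Ring | Tolkien
5  | The Fellowship of the Ring | Tolkien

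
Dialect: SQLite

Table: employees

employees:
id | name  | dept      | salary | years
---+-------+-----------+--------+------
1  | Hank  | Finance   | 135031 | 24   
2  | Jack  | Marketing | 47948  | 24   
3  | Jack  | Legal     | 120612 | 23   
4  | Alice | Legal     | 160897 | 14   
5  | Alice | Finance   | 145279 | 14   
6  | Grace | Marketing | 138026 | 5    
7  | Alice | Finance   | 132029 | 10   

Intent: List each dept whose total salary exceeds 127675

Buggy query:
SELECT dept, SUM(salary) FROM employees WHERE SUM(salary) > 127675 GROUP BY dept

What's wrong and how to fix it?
Bug: WHERE runs before GROUP BY, so aggregates aren't available there

Fix: Move the aggregate condition to a HAVING clause

Corrected query:
SELECT dept, SUM(salary) FROM employees GROUP BY dept HAVING SUM(salary) > 127675

Result:
dept      | SUM(salary)
----------+------------
Finance   | 412339     
Legal     | 281509     
Marketing | 185974     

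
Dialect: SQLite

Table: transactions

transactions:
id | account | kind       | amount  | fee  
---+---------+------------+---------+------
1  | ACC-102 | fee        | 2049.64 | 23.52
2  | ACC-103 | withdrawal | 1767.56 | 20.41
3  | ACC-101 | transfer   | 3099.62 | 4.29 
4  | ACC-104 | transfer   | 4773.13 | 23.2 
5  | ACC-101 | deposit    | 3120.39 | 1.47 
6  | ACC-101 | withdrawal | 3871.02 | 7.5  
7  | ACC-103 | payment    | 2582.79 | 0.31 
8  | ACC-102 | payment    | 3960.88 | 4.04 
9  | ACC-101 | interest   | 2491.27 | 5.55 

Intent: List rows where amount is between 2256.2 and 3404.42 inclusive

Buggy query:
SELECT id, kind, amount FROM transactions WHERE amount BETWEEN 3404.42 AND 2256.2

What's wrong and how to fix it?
Bug: BETWEEN expects the lower bound first; with 3404.42 AND 2256.2 the range is empty

Fix: Write BETWEEN 2256.2 AND 3404.42

Corrected query:
SELECT id, kind, amount FROM transactions WHERE amount BETWEEN 2256.2 AND 3404.42

Result:
id | kind     | amount 
---+----------+--------
3  | transfer | 3099.62
5  | deposit  | 3120.39
7  | payment  | 2582.79
9  | interest | 2491.27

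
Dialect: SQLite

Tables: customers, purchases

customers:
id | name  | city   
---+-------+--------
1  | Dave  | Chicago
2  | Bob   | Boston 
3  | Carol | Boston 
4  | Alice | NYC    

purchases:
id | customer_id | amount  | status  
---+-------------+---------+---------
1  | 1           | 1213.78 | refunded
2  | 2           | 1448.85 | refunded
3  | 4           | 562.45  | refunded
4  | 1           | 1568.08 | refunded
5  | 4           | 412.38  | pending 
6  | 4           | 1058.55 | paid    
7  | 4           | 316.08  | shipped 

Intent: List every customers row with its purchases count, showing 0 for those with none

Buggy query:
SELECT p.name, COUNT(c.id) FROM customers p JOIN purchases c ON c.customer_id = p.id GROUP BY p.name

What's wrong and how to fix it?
Bug: INNER JOIN drops customers rows that have no matching purchases rows

Fix: Use LEFT JOIN so parents without children still appear (COUNT(c.id) gives 0)

Corrected query:
SELECT p.name, COUNT(c.id) FROM customers p LEFT JOIN purchases c ON c.customer_id = p.id GROUP BY p.name

Result:
name  | COUNT(c.id)
------+------------
Alice | 4          
Bob   | 1          
Carol | 0          
Dave  | 2          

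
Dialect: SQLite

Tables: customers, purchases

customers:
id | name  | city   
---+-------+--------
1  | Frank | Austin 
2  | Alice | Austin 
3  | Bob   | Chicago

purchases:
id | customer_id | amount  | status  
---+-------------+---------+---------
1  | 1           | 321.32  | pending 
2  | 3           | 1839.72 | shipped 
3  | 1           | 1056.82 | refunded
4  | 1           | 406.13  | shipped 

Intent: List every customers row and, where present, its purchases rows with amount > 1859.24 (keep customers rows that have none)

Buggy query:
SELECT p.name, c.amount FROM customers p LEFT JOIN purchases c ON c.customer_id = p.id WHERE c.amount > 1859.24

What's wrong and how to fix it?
Bug: A WHERE condition on the right-hand table after LEFT JOIN drops unmatched parents

Fix: Move the right-table condition into the ON clause so unmatched parents are kept

Corrected query:
SELECT p.name, c.amount FROM customers p LEFT JOIN purchases c ON c.customer_id = p.id AND c.amount > 1859.24

Result:
name  | amount
------+-------
Frank | NULL  
Alice | NULL  
Bob   | NULL  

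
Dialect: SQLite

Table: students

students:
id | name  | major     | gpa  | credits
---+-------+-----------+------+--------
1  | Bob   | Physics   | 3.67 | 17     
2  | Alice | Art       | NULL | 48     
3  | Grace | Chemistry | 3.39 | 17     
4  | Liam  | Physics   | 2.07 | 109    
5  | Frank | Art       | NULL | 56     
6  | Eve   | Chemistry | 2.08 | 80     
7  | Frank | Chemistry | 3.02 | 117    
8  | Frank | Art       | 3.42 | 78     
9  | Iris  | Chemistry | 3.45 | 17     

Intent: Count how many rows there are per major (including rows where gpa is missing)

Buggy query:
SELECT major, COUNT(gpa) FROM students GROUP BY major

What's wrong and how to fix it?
Bug: COUNT(gpa) skips NULLs, so groups with missing gpa are undercounted

Fix: Replace COUNT(gpa) with COUNT(*)

Corrected query:
SELECT major, COUNT(*) FROM students GROUP BY major

Result:
major     | COUNT(*)
----------+---------
Art       | 3       
Chemistry | 4       
Physics   | 2       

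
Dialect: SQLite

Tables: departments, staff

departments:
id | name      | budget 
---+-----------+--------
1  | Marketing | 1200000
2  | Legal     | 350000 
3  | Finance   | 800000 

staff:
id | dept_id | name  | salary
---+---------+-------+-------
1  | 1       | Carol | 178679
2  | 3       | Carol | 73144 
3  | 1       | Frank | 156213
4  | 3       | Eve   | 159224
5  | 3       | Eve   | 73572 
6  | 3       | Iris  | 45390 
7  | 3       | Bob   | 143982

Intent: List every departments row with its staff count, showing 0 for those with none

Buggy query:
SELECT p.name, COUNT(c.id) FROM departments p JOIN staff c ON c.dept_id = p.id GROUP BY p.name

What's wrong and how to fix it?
Bug: INNER JOIN drops departments rows that have no matching staff rows

Fix: Use LEFT JOIN so parents without children still appear (COUNT(c.id) gives 0)

Corrected query:
SELECT p.name, COUNT(c.id) FROM departments p LEFT JOIN staff c ON c.dept_id = p.id GROUP BY p.name

Result:
name      | COUNT(c.id)
----------+------------
Finance   | 5          
Legal     | 0          
Marketing | 2          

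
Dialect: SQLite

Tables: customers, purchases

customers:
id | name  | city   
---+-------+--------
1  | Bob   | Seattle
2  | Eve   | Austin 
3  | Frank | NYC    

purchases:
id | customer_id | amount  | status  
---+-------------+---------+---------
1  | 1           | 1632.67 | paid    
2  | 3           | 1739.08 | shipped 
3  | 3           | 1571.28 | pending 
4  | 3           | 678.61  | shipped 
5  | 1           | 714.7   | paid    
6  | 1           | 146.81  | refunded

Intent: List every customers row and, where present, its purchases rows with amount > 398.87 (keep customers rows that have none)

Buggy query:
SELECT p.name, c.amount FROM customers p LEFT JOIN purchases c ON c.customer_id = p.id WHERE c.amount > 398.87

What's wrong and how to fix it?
Bug: Filtering c.amount in WHERE discards the NULL rows produced by LEFT JOIN, turning it into an inner join

Fix: Move the right-table condition into the ON clause so unmatched parents are kept

Corrected query:
SELECT p.name, c.amount FROM customers p LEFT JOIN purchases c ON c.customer_id = p.id AND c.amount > 398.87

Result:
name  | amount 
------+--------
Bob   | 714.7  
Bob   | 1632.67
Eve   | NULL   
Frank | 678.61 
Frank | 1571.28
Frank | 1739.08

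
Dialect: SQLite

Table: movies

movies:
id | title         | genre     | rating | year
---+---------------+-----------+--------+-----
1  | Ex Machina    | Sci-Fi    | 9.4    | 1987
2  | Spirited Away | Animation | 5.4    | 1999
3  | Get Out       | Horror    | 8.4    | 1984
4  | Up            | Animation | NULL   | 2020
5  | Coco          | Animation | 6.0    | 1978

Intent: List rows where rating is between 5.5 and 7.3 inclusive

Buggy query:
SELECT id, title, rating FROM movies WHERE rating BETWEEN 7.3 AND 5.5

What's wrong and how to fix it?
Bug: The bounds are reversed; BETWEEN a AND b requires a <= b to match anything

Fix: Swap the bounds so the smaller value comes first

Corrected query:
SELECT id, title, rating FROM movies WHERE rating BETWEEN 5.5 AND 7.3

Result:
id | title | rating
---+-------+-------
5  | Coco  | 6     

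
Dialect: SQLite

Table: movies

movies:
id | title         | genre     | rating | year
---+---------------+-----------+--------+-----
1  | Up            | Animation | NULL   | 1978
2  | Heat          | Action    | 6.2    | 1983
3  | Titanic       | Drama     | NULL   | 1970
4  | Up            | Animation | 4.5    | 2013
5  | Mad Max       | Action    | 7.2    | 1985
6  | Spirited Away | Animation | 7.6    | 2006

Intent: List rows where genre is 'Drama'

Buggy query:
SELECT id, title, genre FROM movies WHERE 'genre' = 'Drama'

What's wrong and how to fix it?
Bug: 'genre' in single quotes is a string literal, not the column; the comparison is literal-vs-literal and never true

Fix: Reference the column as genre without single quotes

Corrected query:
SELECT id, title, genre FROM movies WHERE genre = 'Drama'

Result:
id | title   | genre
---+---------+------
3  | Titanic | Drama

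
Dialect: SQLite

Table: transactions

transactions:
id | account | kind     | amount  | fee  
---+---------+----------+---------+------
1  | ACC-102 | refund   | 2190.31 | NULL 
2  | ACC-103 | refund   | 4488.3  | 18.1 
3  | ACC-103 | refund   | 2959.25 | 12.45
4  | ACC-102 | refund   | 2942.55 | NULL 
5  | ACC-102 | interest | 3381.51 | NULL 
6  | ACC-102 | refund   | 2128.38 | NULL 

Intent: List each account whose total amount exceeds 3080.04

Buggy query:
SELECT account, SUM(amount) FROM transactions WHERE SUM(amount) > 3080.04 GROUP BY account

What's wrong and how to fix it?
Bug: WHERE runs before GROUP BY, so aggregates aren't available there

Fix: Use HAVING (which filters groups after aggregation) instead of WHERE

Corrected query:
SELECT account, SUM(amount) FROM transactions GROUP BY account HAVING SUM(amount) > 3080.04

Result:
account | SUM(amount)
--------+------------
ACC-102 | 10642.75   
ACC-103 | 7447.55    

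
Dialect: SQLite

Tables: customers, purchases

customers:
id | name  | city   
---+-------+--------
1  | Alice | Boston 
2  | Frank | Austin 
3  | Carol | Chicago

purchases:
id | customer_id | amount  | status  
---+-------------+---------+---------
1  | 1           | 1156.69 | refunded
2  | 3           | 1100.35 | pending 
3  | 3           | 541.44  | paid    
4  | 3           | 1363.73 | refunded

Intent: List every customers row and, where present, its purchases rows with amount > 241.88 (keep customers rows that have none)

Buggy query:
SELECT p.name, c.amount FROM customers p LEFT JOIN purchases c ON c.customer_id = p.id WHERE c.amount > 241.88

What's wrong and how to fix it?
Bug: Filtering c.amount in WHERE discards the NULL rows produced by LEFT JOIN, turning it into an inner join

Fix: Move the right-table condition into the ON clause so unmatched parents are kept

Corrected query:
SELECT p.name, c.amount FROM customers p LEFT JOIN purchases c ON c.customer_id = p.id AND c.amount > 241.88

Result:
name  | amount 
------+--------
Alice | 1156.69
Frank | NULL   
Carol | 541.44 
Carol | 1100.35
Carol | 1363.73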